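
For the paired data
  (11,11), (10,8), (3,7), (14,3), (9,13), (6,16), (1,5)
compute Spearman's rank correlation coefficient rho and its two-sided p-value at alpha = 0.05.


Step 1: Rank x and y separately (midranks; no ties here).
rank(x): 11->6, 10->5, 3->2, 14->7, 9->4, 6->3, 1->1
rank(y): 11->5, 8->4, 7->3, 3->1, 13->6, 16->7, 5->2
Step 2: d_i = R_x(i) - R_y(i); compute d_i^2.
  (6-5)^2=1, (5-4)^2=1, (2-3)^2=1, (7-1)^2=36, (4-6)^2=4, (3-7)^2=16, (1-2)^2=1
sum(d^2) = 60.
Step 3: rho = 1 - 6*60 / (7*(7^2 - 1)) = 1 - 360/336 = -0.071429.
Step 4: Under H0, t = rho * sqrt((n-2)/(1-rho^2)) = -0.1601 ~ t(5).
Step 5: Two-sided p-value from the t-distribution with 5 df = 0.879048.
Step 6: alpha = 0.05. fail to reject H0.

rho = -0.0714, p = 0.879048, fail to reject H0 at alpha = 0.05.


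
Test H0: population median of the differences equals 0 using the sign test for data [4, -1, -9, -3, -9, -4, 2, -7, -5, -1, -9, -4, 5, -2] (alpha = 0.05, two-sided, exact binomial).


Step 1: Discard zero differences. Original n = 14; n_eff = number of nonzero differences = 14.
Nonzero differences (with sign): +4, -1, -9, -3, -9, -4, +2, -7, -5, -1, -9, -4, +5, -2
Step 2: Count signs: positive = 3, negative = 11.
Step 3: Under H0: P(positive) = 0.5, so the number of positives S ~ Bin(14, 0.5).
Step 4: Two-sided exact p-value = sum of Bin(14,0.5) probabilities at or below the observed probability = 0.057373.
Step 5: alpha = 0.05. fail to reject H0.

n_eff = 14, pos = 3, neg = 11, p = 0.057373, fail to reject H0.


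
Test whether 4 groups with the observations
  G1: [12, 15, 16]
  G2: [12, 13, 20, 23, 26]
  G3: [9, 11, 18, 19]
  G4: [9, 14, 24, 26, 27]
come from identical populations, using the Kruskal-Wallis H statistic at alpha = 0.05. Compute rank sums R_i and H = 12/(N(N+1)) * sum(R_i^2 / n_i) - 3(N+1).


Step 1: Combine all N = 17 observations and assign midranks.
sorted (value, group, rank): (9,G3,1.5), (9,G4,1.5), (11,G3,3), (12,G1,4.5), (12,G2,4.5), (13,G2,6), (14,G4,7), (15,G1,8), (16,G1,9), (18,G3,10), (19,G3,11), (20,G2,12), (23,G2,13), (24,G4,14), (26,G2,15.5), (26,G4,15.5), (27,G4,17)
Step 2: Sum ranks within each group.
R_1 = 21.5 (n_1 = 3)
R_2 = 51 (n_2 = 5)
R_3 = 25.5 (n_3 = 4)
R_4 = 55 (n_4 = 5)
Step 3: H = 12/(N(N+1)) * sum(R_i^2/n_i) - 3(N+1)
     = 12/(17*18) * (21.5^2/3 + 51^2/5 + 25.5^2/4 + 55^2/5) - 3*18
     = 0.039216 * 1441.85 - 54
     = 2.542974.
Step 4: Ties present; correction factor C = 1 - 18/(17^3 - 17) = 0.996324. Corrected H = 2.542974 / 0.996324 = 2.552358.
Step 5: Under H0, H ~ chi^2(3); p-value = 0.465903.
Step 6: alpha = 0.05. fail to reject H0.

H = 2.5524, df = 3, p = 0.465903, fail to reject H0.


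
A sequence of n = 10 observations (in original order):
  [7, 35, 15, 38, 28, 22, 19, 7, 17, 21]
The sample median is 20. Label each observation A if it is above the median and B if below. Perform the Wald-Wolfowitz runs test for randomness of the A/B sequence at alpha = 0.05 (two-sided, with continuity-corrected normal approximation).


Step 1: Compute median = 20; label A = above, B = below.
Labels in order: BABAAABBBA  (n_A = 5, n_B = 5)
Step 2: Count runs R = 6.
Step 3: Under H0 (random ordering), E[R] = 2*n_A*n_B/(n_A+n_B) + 1 = 2*5*5/10 + 1 = 6.0000.
        Var[R] = 2*n_A*n_B*(2*n_A*n_B - n_A - n_B) / ((n_A+n_B)^2 * (n_A+n_B-1)) = 2000/900 = 2.2222.
        SD[R] = 1.4907.
Step 4: R = E[R], so z = 0 with no continuity correction.
Step 5: Two-sided p-value via normal approximation = 2*(1 - Phi(|z|)) = 1.000000.
Step 6: alpha = 0.05. fail to reject H0.

R = 6, z = 0.0000, p = 1.000000, fail to reject H0.


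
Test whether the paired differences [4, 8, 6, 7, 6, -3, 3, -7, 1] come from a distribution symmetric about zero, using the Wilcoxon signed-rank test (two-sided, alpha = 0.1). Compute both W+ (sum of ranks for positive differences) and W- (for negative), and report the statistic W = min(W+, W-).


Step 1: Drop any zero differences (none here) and take |d_i|.
|d| = [4, 8, 6, 7, 6, 3, 3, 7, 1]
Step 2: Midrank |d_i| (ties get averaged ranks).
ranks: |4|->4, |8|->9, |6|->5.5, |7|->7.5, |6|->5.5, |3|->2.5, |3|->2.5, |7|->7.5, |1|->1
Step 3: Attach original signs; sum ranks with positive sign and with negative sign.
W+ = 4 + 9 + 5.5 + 7.5 + 5.5 + 2.5 + 1 = 35
W- = 2.5 + 7.5 = 10
(Check: W+ + W- = 45 should equal n(n+1)/2 = 45.)
Step 4: Test statistic W = min(W+, W-) = 10.
Step 5: Ties in |d|, so use the tie-corrected normal approximation.
        E[W] = n(n+1)/4 = 9*10/4 = 22.5.
        Tie groups: |d|=3 (t=2), |d|=6 (t=2), |d|=7 (t=2); sum(t^3 - t) = 18.
        Var[W] = n(n+1)(2n+1)/24 - sum(t^3-t)/48 = 1710/24 - 18/48 = 70.875.
        z = (W - E[W]) / sqrt(Var[W]) = (10 - 22.5) / 8.4187 = -1.4848.
        Two-sided p = 2*Phi(z) = 0.137601.
Step 6: alpha = 0.1. fail to reject H0.

W+ = 35, W- = 10, W = min = 10, p = 0.137601, fail to reject H0.


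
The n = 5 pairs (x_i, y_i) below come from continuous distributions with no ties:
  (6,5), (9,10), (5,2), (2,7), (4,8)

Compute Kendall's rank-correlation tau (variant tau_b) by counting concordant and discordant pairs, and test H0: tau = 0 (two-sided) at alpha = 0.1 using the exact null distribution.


Step 1: Enumerate the 10 unordered pairs (i,j) with i<j and classify each by sign(x_j-x_i) * sign(y_j-y_i).
  (1,2):dx=+3,dy=+5->C; (1,3):dx=-1,dy=-3->C; (1,4):dx=-4,dy=+2->D; (1,5):dx=-2,dy=+3->D
  (2,3):dx=-4,dy=-8->C; (2,4):dx=-7,dy=-3->C; (2,5):dx=-5,dy=-2->C; (3,4):dx=-3,dy=+5->D
  (3,5):dx=-1,dy=+6->D; (4,5):dx=+2,dy=+1->C
Step 2: C = 6, D = 4, total pairs = 10.
Step 3: tau = (C - D)/(n(n-1)/2) = (6 - 4)/10 = 0.200000.
Step 4: Exact two-sided p-value (enumerate n! = 120 permutations of y under H0): p = 0.816667.
Step 5: alpha = 0.1. fail to reject H0.

tau_b = 0.2000 (C=6, D=4), p = 0.816667, fail to reject H0.


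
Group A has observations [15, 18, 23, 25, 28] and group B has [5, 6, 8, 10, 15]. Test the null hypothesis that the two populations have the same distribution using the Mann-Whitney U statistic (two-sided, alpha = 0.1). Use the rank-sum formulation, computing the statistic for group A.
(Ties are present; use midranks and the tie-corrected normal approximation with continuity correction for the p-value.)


Step 1: Combine and sort all 10 observations; assign midranks.
sorted (value, group): (5,Y), (6,Y), (8,Y), (10,Y), (15,X), (15,Y), (18,X), (23,X), (25,X), (28,X)
ranks: 5->1, 6->2, 8->3, 10->4, 15->5.5, 15->5.5, 18->7, 23->8, 25->9, 28->10
Step 2: Rank sum for X: R1 = 5.5 + 7 + 8 + 9 + 10 = 39.5.
Step 3: U_X = R1 - n1(n1+1)/2 = 39.5 - 5*6/2 = 39.5 - 15 = 24.5.
       U_Y = n1*n2 - U_X = 25 - 24.5 = 0.5.
Step 4: Ties are present, so use the tie-corrected normal approximation (with continuity correction) for the p-value.
Step 5: p-value = 0.015971; compare to alpha = 0.1. reject H0.

U_X = 24.5, p = 0.015971, reject H0 at alpha = 0.1.


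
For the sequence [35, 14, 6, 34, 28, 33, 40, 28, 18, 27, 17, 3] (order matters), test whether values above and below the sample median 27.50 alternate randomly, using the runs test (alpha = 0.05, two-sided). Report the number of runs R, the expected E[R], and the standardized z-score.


Step 1: Compute median = 27.50; label A = above, B = below.
Labels in order: ABBAAAAABBBB  (n_A = 6, n_B = 6)
Step 2: Count runs R = 4.
Step 3: Under H0 (random ordering), E[R] = 2*n_A*n_B/(n_A+n_B) + 1 = 2*6*6/12 + 1 = 7.0000.
        Var[R] = 2*n_A*n_B*(2*n_A*n_B - n_A - n_B) / ((n_A+n_B)^2 * (n_A+n_B-1)) = 4320/1584 = 2.7273.
        SD[R] = 1.6514.
Step 4: Continuity-corrected z = (R + 0.5 - E[R]) / SD[R] = (4 + 0.5 - 7.0000) / 1.6514 = -1.5138.
Step 5: Two-sided p-value via normal approximation = 2*(1 - Phi(|z|)) = 0.130070.
Step 6: alpha = 0.05. fail to reject H0.

R = 4, z = -1.5138, p = 0.130070, fail to reject H0.


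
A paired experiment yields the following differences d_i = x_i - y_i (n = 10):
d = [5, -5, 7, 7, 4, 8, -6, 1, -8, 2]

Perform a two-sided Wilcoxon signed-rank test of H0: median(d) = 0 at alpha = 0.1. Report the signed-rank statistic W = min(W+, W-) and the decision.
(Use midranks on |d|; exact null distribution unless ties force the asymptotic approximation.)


Step 1: Drop any zero differences (none here) and take |d_i|.
|d| = [5, 5, 7, 7, 4, 8, 6, 1, 8, 2]
Step 2: Midrank |d_i| (ties get averaged ranks).
ranks: |5|->4.5, |5|->4.5, |7|->7.5, |7|->7.5, |4|->3, |8|->9.5, |6|->6, |1|->1, |8|->9.5, |2|->2
Step 3: Attach original signs; sum ranks with positive sign and with negative sign.
W+ = 4.5 + 7.5 + 7.5 + 3 + 9.5 + 1 + 2 = 35
W- = 4.5 + 6 + 9.5 = 20
(Check: W+ + W- = 55 should equal n(n+1)/2 = 55.)
Step 4: Test statistic W = min(W+, W-) = 20.
Step 5: Ties in |d|, so use the tie-corrected normal approximation.
        E[W] = n(n+1)/4 = 10*11/4 = 27.5.
        Tie groups: |d|=5 (t=2), |d|=7 (t=2), |d|=8 (t=2); sum(t^3 - t) = 18.
        Var[W] = n(n+1)(2n+1)/24 - sum(t^3-t)/48 = 2310/24 - 18/48 = 95.875.
        z = (W - E[W]) / sqrt(Var[W]) = (20 - 27.5) / 9.7916 = -0.7660.
        Two-sided p = 2*Phi(z) = 0.443697.
Step 6: alpha = 0.1. fail to reject H0.

W+ = 35, W- = 20, W = min = 20, p = 0.443697, fail to reject H0.


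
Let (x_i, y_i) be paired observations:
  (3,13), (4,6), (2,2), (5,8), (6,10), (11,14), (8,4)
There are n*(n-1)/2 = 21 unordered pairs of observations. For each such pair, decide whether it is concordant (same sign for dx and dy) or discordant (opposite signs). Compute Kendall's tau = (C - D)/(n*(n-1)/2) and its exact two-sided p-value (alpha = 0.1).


Step 1: Enumerate the 21 unordered pairs (i,j) with i<j and classify each by sign(x_j-x_i) * sign(y_j-y_i).
  (1,2):dx=+1,dy=-7->D; (1,3):dx=-1,dy=-11->C; (1,4):dx=+2,dy=-5->D; (1,5):dx=+3,dy=-3->D
  (1,6):dx=+8,dy=+1->C; (1,7):dx=+5,dy=-9->D; (2,3):dx=-2,dy=-4->C; (2,4):dx=+1,dy=+2->C
  (2,5):dx=+2,dy=+4->C; (2,6):dx=+7,dy=+8->C; (2,7):dx=+4,dy=-2->D; (3,4):dx=+3,dy=+6->C
  (3,5):dx=+4,dy=+8->C; (3,6):dx=+9,dy=+12->C; (3,7):dx=+6,dy=+2->C; (4,5):dx=+1,dy=+2->C
  (4,6):dx=+6,dy=+6->C; (4,7):dx=+3,dy=-4->D; (5,6):dx=+5,dy=+4->C; (5,7):dx=+2,dy=-6->D
  (6,7):dx=-3,dy=-10->C
Step 2: C = 14, D = 7, total pairs = 21.
Step 3: tau = (C - D)/(n(n-1)/2) = (14 - 7)/21 = 0.333333.
Step 4: Exact two-sided p-value (enumerate n! = 5040 permutations of y under H0): p = 0.381349.
Step 5: alpha = 0.1. fail to reject H0.

tau_b = 0.3333 (C=14, D=7), p = 0.381349, fail to reject H0.


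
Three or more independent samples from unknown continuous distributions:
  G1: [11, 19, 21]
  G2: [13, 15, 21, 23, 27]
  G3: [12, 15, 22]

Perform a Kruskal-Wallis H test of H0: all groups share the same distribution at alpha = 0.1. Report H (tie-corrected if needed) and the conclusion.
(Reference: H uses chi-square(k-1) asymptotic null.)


Step 1: Combine all N = 11 observations and assign midranks.
sorted (value, group, rank): (11,G1,1), (12,G3,2), (13,G2,3), (15,G2,4.5), (15,G3,4.5), (19,G1,6), (21,G1,7.5), (21,G2,7.5), (22,G3,9), (23,G2,10), (27,G2,11)
Step 2: Sum ranks within each group.
R_1 = 14.5 (n_1 = 3)
R_2 = 36 (n_2 = 5)
R_3 = 15.5 (n_3 = 3)
Step 3: H = 12/(N(N+1)) * sum(R_i^2/n_i) - 3(N+1)
     = 12/(11*12) * (14.5^2/3 + 36^2/5 + 15.5^2/3) - 3*12
     = 0.090909 * 409.367 - 36
     = 1.215152.
Step 4: Ties present; correction factor C = 1 - 12/(11^3 - 11) = 0.990909. Corrected H = 1.215152 / 0.990909 = 1.226300.
Step 5: Under H0, H ~ chi^2(2); p-value = 0.541642.
Step 6: alpha = 0.1. fail to reject H0.

H = 1.2263, df = 2, p = 0.541642, fail to reject H0.


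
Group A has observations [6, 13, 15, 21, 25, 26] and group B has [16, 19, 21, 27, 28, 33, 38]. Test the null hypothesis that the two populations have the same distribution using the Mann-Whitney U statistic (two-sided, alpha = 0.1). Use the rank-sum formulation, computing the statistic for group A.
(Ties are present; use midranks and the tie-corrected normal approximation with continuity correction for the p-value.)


Step 1: Combine and sort all 13 observations; assign midranks.
sorted (value, group): (6,X), (13,X), (15,X), (16,Y), (19,Y), (21,X), (21,Y), (25,X), (26,X), (27,Y), (28,Y), (33,Y), (38,Y)
ranks: 6->1, 13->2, 15->3, 16->4, 19->5, 21->6.5, 21->6.5, 25->8, 26->9, 27->10, 28->11, 33->12, 38->13
Step 2: Rank sum for X: R1 = 1 + 2 + 3 + 6.5 + 8 + 9 = 29.5.
Step 3: U_X = R1 - n1(n1+1)/2 = 29.5 - 6*7/2 = 29.5 - 21 = 8.5.
       U_Y = n1*n2 - U_X = 42 - 8.5 = 33.5.
Step 4: Ties are present, so use the tie-corrected normal approximation (with continuity correction) for the p-value.
Step 5: p-value = 0.086044; compare to alpha = 0.1. reject H0.

U_X = 8.5, p = 0.086044, reject H0 at alpha = 0.1.


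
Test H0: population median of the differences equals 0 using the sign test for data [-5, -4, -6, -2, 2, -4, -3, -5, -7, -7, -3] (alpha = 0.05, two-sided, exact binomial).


Step 1: Discard zero differences. Original n = 11; n_eff = number of nonzero differences = 11.
Nonzero differences (with sign): -5, -4, -6, -2, +2, -4, -3, -5, -7, -7, -3
Step 2: Count signs: positive = 1, negative = 10.
Step 3: Under H0: P(positive) = 0.5, so the number of positives S ~ Bin(11, 0.5).
Step 4: Two-sided exact p-value = sum of Bin(11,0.5) probabilities at or below the observed probability = 0.011719.
Step 5: alpha = 0.05. reject H0.

n_eff = 11, pos = 1, neg = 10, p = 0.011719, reject H0.


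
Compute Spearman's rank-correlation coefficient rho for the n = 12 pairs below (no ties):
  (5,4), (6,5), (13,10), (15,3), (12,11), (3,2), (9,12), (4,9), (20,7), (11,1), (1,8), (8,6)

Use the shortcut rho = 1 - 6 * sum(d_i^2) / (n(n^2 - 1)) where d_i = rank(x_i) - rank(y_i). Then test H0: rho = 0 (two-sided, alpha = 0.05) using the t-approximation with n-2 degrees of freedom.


Step 1: Rank x and y separately (midranks; no ties here).
rank(x): 5->4, 6->5, 13->10, 15->11, 12->9, 3->2, 9->7, 4->3, 20->12, 11->8, 1->1, 8->6
rank(y): 4->4, 5->5, 10->10, 3->3, 11->11, 2->2, 12->12, 9->9, 7->7, 1->1, 8->8, 6->6
Step 2: d_i = R_x(i) - R_y(i); compute d_i^2.
  (4-4)^2=0, (5-5)^2=0, (10-10)^2=0, (11-3)^2=64, (9-11)^2=4, (2-2)^2=0, (7-12)^2=25, (3-9)^2=36, (12-7)^2=25, (8-1)^2=49, (1-8)^2=49, (6-6)^2=0
sum(d^2) = 252.
Step 3: rho = 1 - 6*252 / (12*(12^2 - 1)) = 1 - 1512/1716 = 0.118881.
Step 4: Under H0, t = rho * sqrt((n-2)/(1-rho^2)) = 0.3786 ~ t(10).
Step 5: Two-sided p-value from the t-distribution with 10 df = 0.712884.
Step 6: alpha = 0.05. fail to reject H0.

rho = 0.1189, p = 0.712884, fail to reject H0 at alpha = 0.05.


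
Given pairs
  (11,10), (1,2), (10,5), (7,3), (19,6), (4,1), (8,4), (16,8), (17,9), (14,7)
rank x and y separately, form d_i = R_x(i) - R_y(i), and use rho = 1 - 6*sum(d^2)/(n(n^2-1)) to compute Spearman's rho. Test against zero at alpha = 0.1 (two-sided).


Step 1: Rank x and y separately (midranks; no ties here).
rank(x): 11->6, 1->1, 10->5, 7->3, 19->10, 4->2, 8->4, 16->8, 17->9, 14->7
rank(y): 10->10, 2->2, 5->5, 3->3, 6->6, 1->1, 4->4, 8->8, 9->9, 7->7
Step 2: d_i = R_x(i) - R_y(i); compute d_i^2.
  (6-10)^2=16, (1-2)^2=1, (5-5)^2=0, (3-3)^2=0, (10-6)^2=16, (2-1)^2=1, (4-4)^2=0, (8-8)^2=0, (9-9)^2=0, (7-7)^2=0
sum(d^2) = 34.
Step 3: rho = 1 - 6*34 / (10*(10^2 - 1)) = 1 - 204/990 = 0.793939.
Step 4: Under H0, t = rho * sqrt((n-2)/(1-rho^2)) = 3.6934 ~ t(8).
Step 5: Two-sided p-value from the t-distribution with 8 df = 0.006100.
Step 6: alpha = 0.1. reject H0.

rho = 0.7939, p = 0.006100, reject H0 at alpha = 0.1.


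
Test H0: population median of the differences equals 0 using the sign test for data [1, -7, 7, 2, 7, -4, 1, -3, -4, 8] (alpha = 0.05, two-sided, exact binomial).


Step 1: Discard zero differences. Original n = 10; n_eff = number of nonzero differences = 10.
Nonzero differences (with sign): +1, -7, +7, +2, +7, -4, +1, -3, -4, +8
Step 2: Count signs: positive = 6, negative = 4.
Step 3: Under H0: P(positive) = 0.5, so the number of positives S ~ Bin(10, 0.5).
Step 4: Two-sided exact p-value = sum of Bin(10,0.5) probabilities at or below the observed probability = 0.753906.
Step 5: alpha = 0.05. fail to reject H0.

n_eff = 10, pos = 6, neg = 4, p = 0.753906, fail to reject H0.


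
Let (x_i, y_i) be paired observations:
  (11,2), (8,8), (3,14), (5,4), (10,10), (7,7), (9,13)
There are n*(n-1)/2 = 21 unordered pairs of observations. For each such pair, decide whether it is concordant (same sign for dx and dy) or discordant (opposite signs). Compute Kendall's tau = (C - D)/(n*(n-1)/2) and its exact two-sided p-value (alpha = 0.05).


Step 1: Enumerate the 21 unordered pairs (i,j) with i<j and classify each by sign(x_j-x_i) * sign(y_j-y_i).
  (1,2):dx=-3,dy=+6->D; (1,3):dx=-8,dy=+12->D; (1,4):dx=-6,dy=+2->D; (1,5):dx=-1,dy=+8->D
  (1,6):dx=-4,dy=+5->D; (1,7):dx=-2,dy=+11->D; (2,3):dx=-5,dy=+6->D; (2,4):dx=-3,dy=-4->C
  (2,5):dx=+2,dy=+2->C; (2,6):dx=-1,dy=-1->C; (2,7):dx=+1,dy=+5->C; (3,4):dx=+2,dy=-10->D
  (3,5):dx=+7,dy=-4->D; (3,6):dx=+4,dy=-7->D; (3,7):dx=+6,dy=-1->D; (4,5):dx=+5,dy=+6->C
  (4,6):dx=+2,dy=+3->C; (4,7):dx=+4,dy=+9->C; (5,6):dx=-3,dy=-3->C; (5,7):dx=-1,dy=+3->D
  (6,7):dx=+2,dy=+6->C
Step 2: C = 9, D = 12, total pairs = 21.
Step 3: tau = (C - D)/(n(n-1)/2) = (9 - 12)/21 = -0.142857.
Step 4: Exact two-sided p-value (enumerate n! = 5040 permutations of y under H0): p = 0.772619.
Step 5: alpha = 0.05. fail to reject H0.

tau_b = -0.1429 (C=9, D=12), p = 0.772619, fail to reject H0.


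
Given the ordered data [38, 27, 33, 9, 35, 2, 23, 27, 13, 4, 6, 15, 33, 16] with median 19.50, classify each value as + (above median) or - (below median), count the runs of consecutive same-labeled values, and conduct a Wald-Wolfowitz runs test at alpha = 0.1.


Step 1: Compute median = 19.50; label A = above, B = below.
Labels in order: AAABABAABBBBAB  (n_A = 7, n_B = 7)
Step 2: Count runs R = 8.
Step 3: Under H0 (random ordering), E[R] = 2*n_A*n_B/(n_A+n_B) + 1 = 2*7*7/14 + 1 = 8.0000.
        Var[R] = 2*n_A*n_B*(2*n_A*n_B - n_A - n_B) / ((n_A+n_B)^2 * (n_A+n_B-1)) = 8232/2548 = 3.2308.
        SD[R] = 1.7974.
Step 4: R = E[R], so z = 0 with no continuity correction.
Step 5: Two-sided p-value via normal approximation = 2*(1 - Phi(|z|)) = 1.000000.
Step 6: alpha = 0.1. fail to reject H0.

R = 8, z = 0.0000, p = 1.000000, fail to reject H0.


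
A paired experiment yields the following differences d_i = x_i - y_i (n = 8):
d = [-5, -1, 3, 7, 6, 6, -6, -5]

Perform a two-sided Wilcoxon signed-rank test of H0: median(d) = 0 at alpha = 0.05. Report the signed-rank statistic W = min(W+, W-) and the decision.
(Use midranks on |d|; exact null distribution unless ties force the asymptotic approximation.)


Step 1: Drop any zero differences (none here) and take |d_i|.
|d| = [5, 1, 3, 7, 6, 6, 6, 5]
Step 2: Midrank |d_i| (ties get averaged ranks).
ranks: |5|->3.5, |1|->1, |3|->2, |7|->8, |6|->6, |6|->6, |6|->6, |5|->3.5
Step 3: Attach original signs; sum ranks with positive sign and with negative sign.
W+ = 2 + 8 + 6 + 6 = 22
W- = 3.5 + 1 + 6 + 3.5 = 14
(Check: W+ + W- = 36 should equal n(n+1)/2 = 36.)
Step 4: Test statistic W = min(W+, W-) = 14.
Step 5: Ties in |d|, so use the tie-corrected normal approximation.
        E[W] = n(n+1)/4 = 8*9/4 = 18.
        Tie groups: |d|=5 (t=2), |d|=6 (t=3); sum(t^3 - t) = 30.
        Var[W] = n(n+1)(2n+1)/24 - sum(t^3-t)/48 = 1224/24 - 30/48 = 50.375.
        z = (W - E[W]) / sqrt(Var[W]) = (14 - 18) / 7.0975 = -0.5636.
        Two-sided p = 2*Phi(z) = 0.573043.
Step 6: alpha = 0.05. fail to reject H0.

W+ = 22, W- = 14, W = min = 14, p = 0.573043, fail to reject H0.


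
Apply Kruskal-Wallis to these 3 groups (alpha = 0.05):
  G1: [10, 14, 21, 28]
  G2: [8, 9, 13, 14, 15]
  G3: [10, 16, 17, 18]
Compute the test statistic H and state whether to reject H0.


Step 1: Combine all N = 13 observations and assign midranks.
sorted (value, group, rank): (8,G2,1), (9,G2,2), (10,G1,3.5), (10,G3,3.5), (13,G2,5), (14,G1,6.5), (14,G2,6.5), (15,G2,8), (16,G3,9), (17,G3,10), (18,G3,11), (21,G1,12), (28,G1,13)
Step 2: Sum ranks within each group.
R_1 = 35 (n_1 = 4)
R_2 = 22.5 (n_2 = 5)
R_3 = 33.5 (n_3 = 4)
Step 3: H = 12/(N(N+1)) * sum(R_i^2/n_i) - 3(N+1)
     = 12/(13*14) * (35^2/4 + 22.5^2/5 + 33.5^2/4) - 3*14
     = 0.065934 * 688.062 - 42
     = 3.366758.
Step 4: Ties present; correction factor C = 1 - 12/(13^3 - 13) = 0.994505. Corrected H = 3.366758 / 0.994505 = 3.385359.
Step 5: Under H0, H ~ chi^2(2); p-value = 0.184026.
Step 6: alpha = 0.05. fail to reject H0.

H = 3.3854, df = 2, p = 0.184026, fail to reject H0.


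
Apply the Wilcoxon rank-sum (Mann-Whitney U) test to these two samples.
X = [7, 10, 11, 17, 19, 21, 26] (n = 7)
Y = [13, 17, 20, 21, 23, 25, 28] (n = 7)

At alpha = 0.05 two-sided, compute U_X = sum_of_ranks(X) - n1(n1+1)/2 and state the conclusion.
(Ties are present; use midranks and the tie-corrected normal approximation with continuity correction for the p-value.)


Step 1: Combine and sort all 14 observations; assign midranks.
sorted (value, group): (7,X), (10,X), (11,X), (13,Y), (17,X), (17,Y), (19,X), (20,Y), (21,X), (21,Y), (23,Y), (25,Y), (26,X), (28,Y)
ranks: 7->1, 10->2, 11->3, 13->4, 17->5.5, 17->5.5, 19->7, 20->8, 21->9.5, 21->9.5, 23->11, 25->12, 26->13, 28->14
Step 2: Rank sum for X: R1 = 1 + 2 + 3 + 5.5 + 7 + 9.5 + 13 = 41.
Step 3: U_X = R1 - n1(n1+1)/2 = 41 - 7*8/2 = 41 - 28 = 13.
       U_Y = n1*n2 - U_X = 49 - 13 = 36.
Step 4: Ties are present, so use the tie-corrected normal approximation (with continuity correction) for the p-value.
Step 5: p-value = 0.158945; compare to alpha = 0.05. fail to reject H0.

U_X = 13, p = 0.158945, fail to reject H0 at alpha = 0.05.


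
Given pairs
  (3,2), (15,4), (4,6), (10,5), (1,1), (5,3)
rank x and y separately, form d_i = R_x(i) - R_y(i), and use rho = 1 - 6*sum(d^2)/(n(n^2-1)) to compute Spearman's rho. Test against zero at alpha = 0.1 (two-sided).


Step 1: Rank x and y separately (midranks; no ties here).
rank(x): 3->2, 15->6, 4->3, 10->5, 1->1, 5->4
rank(y): 2->2, 4->4, 6->6, 5->5, 1->1, 3->3
Step 2: d_i = R_x(i) - R_y(i); compute d_i^2.
  (2-2)^2=0, (6-4)^2=4, (3-6)^2=9, (5-5)^2=0, (1-1)^2=0, (4-3)^2=1
sum(d^2) = 14.
Step 3: rho = 1 - 6*14 / (6*(6^2 - 1)) = 1 - 84/210 = 0.600000.
Step 4: Under H0, t = rho * sqrt((n-2)/(1-rho^2)) = 1.5000 ~ t(4).
Step 5: Two-sided p-value from the t-distribution with 4 df = 0.208000.
Step 6: alpha = 0.1. fail to reject H0.

rho = 0.6000, p = 0.208000, fail to reject H0 at alpha = 0.1.


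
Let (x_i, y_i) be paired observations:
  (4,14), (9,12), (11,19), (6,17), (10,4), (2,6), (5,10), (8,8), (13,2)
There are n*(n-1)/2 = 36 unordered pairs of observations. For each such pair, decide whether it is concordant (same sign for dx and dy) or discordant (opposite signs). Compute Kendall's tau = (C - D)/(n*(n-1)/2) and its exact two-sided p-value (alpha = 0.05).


Step 1: Enumerate the 36 unordered pairs (i,j) with i<j and classify each by sign(x_j-x_i) * sign(y_j-y_i).
  (1,2):dx=+5,dy=-2->D; (1,3):dx=+7,dy=+5->C; (1,4):dx=+2,dy=+3->C; (1,5):dx=+6,dy=-10->D
  (1,6):dx=-2,dy=-8->C; (1,7):dx=+1,dy=-4->D; (1,8):dx=+4,dy=-6->D; (1,9):dx=+9,dy=-12->D
  (2,3):dx=+2,dy=+7->C; (2,4):dx=-3,dy=+5->D; (2,5):dx=+1,dy=-8->D; (2,6):dx=-7,dy=-6->C
  (2,7):dx=-4,dy=-2->C; (2,8):dx=-1,dy=-4->C; (2,9):dx=+4,dy=-10->D; (3,4):dx=-5,dy=-2->C
  (3,5):dx=-1,dy=-15->C; (3,6):dx=-9,dy=-13->C; (3,7):dx=-6,dy=-9->C; (3,8):dx=-3,dy=-11->C
  (3,9):dx=+2,dy=-17->D; (4,5):dx=+4,dy=-13->D; (4,6):dx=-4,dy=-11->C; (4,7):dx=-1,dy=-7->C
  (4,8):dx=+2,dy=-9->D; (4,9):dx=+7,dy=-15->D; (5,6):dx=-8,dy=+2->D; (5,7):dx=-5,dy=+6->D
  (5,8):dx=-2,dy=+4->D; (5,9):dx=+3,dy=-2->D; (6,7):dx=+3,dy=+4->C; (6,8):dx=+6,dy=+2->C
  (6,9):dx=+11,dy=-4->D; (7,8):dx=+3,dy=-2->D; (7,9):dx=+8,dy=-8->D; (8,9):dx=+5,dy=-6->D
Step 2: C = 16, D = 20, total pairs = 36.
Step 3: tau = (C - D)/(n(n-1)/2) = (16 - 20)/36 = -0.111111.
Step 4: Exact two-sided p-value (enumerate n! = 362880 permutations of y under H0): p = 0.761414.
Step 5: alpha = 0.05. fail to reject H0.

tau_b = -0.1111 (C=16, D=20), p = 0.761414, fail to reject H0.


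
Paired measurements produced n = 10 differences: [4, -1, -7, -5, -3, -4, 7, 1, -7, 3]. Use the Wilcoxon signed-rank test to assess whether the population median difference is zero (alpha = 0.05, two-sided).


Step 1: Drop any zero differences (none here) and take |d_i|.
|d| = [4, 1, 7, 5, 3, 4, 7, 1, 7, 3]
Step 2: Midrank |d_i| (ties get averaged ranks).
ranks: |4|->5.5, |1|->1.5, |7|->9, |5|->7, |3|->3.5, |4|->5.5, |7|->9, |1|->1.5, |7|->9, |3|->3.5
Step 3: Attach original signs; sum ranks with positive sign and with negative sign.
W+ = 5.5 + 9 + 1.5 + 3.5 = 19.5
W- = 1.5 + 9 + 7 + 3.5 + 5.5 + 9 = 35.5
(Check: W+ + W- = 55 should equal n(n+1)/2 = 55.)
Step 4: Test statistic W = min(W+, W-) = 19.5.
Step 5: Ties in |d|, so use the tie-corrected normal approximation.
        E[W] = n(n+1)/4 = 10*11/4 = 27.5.
        Tie groups: |d|=1 (t=2), |d|=3 (t=2), |d|=4 (t=2), |d|=7 (t=3); sum(t^3 - t) = 42.
        Var[W] = n(n+1)(2n+1)/24 - sum(t^3-t)/48 = 2310/24 - 42/48 = 95.375.
        z = (W - E[W]) / sqrt(Var[W]) = (19.5 - 27.5) / 9.7660 = -0.8192.
        Two-sided p = 2*Phi(z) = 0.412691.
Step 6: alpha = 0.05. fail to reject H0.

W+ = 19.5, W- = 35.5, W = min = 19.5, p = 0.412691, fail to reject H0.


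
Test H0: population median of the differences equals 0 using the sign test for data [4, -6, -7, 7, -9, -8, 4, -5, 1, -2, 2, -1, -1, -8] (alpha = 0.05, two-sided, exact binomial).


Step 1: Discard zero differences. Original n = 14; n_eff = number of nonzero differences = 14.
Nonzero differences (with sign): +4, -6, -7, +7, -9, -8, +4, -5, +1, -2, +2, -1, -1, -8
Step 2: Count signs: positive = 5, negative = 9.
Step 3: Under H0: P(positive) = 0.5, so the number of positives S ~ Bin(14, 0.5).
Step 4: Two-sided exact p-value = sum of Bin(14,0.5) probabilities at or below the observed probability = 0.423950.
Step 5: alpha = 0.05. fail to reject H0.

n_eff = 14, pos = 5, neg = 9, p = 0.423950, fail to reject H0.


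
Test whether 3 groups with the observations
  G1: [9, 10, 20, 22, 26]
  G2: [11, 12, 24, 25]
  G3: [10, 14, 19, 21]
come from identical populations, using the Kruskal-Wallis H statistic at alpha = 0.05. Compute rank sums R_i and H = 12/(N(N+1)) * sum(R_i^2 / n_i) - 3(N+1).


Step 1: Combine all N = 13 observations and assign midranks.
sorted (value, group, rank): (9,G1,1), (10,G1,2.5), (10,G3,2.5), (11,G2,4), (12,G2,5), (14,G3,6), (19,G3,7), (20,G1,8), (21,G3,9), (22,G1,10), (24,G2,11), (25,G2,12), (26,G1,13)
Step 2: Sum ranks within each group.
R_1 = 34.5 (n_1 = 5)
R_2 = 32 (n_2 = 4)
R_3 = 24.5 (n_3 = 4)
Step 3: H = 12/(N(N+1)) * sum(R_i^2/n_i) - 3(N+1)
     = 12/(13*14) * (34.5^2/5 + 32^2/4 + 24.5^2/4) - 3*14
     = 0.065934 * 644.112 - 42
     = 0.468956.
Step 4: Ties present; correction factor C = 1 - 6/(13^3 - 13) = 0.997253. Corrected H = 0.468956 / 0.997253 = 0.470248.
Step 5: Under H0, H ~ chi^2(2); p-value = 0.790473.
Step 6: alpha = 0.05. fail to reject H0.

H = 0.4702, df = 2, p = 0.790473, fail to reject H0.


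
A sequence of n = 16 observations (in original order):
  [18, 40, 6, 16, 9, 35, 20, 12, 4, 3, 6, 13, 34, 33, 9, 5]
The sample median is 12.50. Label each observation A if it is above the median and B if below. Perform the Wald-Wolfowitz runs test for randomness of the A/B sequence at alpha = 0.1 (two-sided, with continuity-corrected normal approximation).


Step 1: Compute median = 12.50; label A = above, B = below.
Labels in order: AABABAABBBBAAABB  (n_A = 8, n_B = 8)
Step 2: Count runs R = 8.
Step 3: Under H0 (random ordering), E[R] = 2*n_A*n_B/(n_A+n_B) + 1 = 2*8*8/16 + 1 = 9.0000.
        Var[R] = 2*n_A*n_B*(2*n_A*n_B - n_A - n_B) / ((n_A+n_B)^2 * (n_A+n_B-1)) = 14336/3840 = 3.7333.
        SD[R] = 1.9322.
Step 4: Continuity-corrected z = (R + 0.5 - E[R]) / SD[R] = (8 + 0.5 - 9.0000) / 1.9322 = -0.2588.
Step 5: Two-sided p-value via normal approximation = 2*(1 - Phi(|z|)) = 0.795809.
Step 6: alpha = 0.1. fail to reject H0.

R = 8, z = -0.2588, p = 0.795809, fail to reject H0.


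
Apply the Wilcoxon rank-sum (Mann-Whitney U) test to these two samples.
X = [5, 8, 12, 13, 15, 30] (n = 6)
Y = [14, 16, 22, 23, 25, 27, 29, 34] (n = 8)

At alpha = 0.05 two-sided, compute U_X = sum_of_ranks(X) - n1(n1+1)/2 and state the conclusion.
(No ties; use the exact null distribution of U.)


Step 1: Combine and sort all 14 observations; assign midranks.
sorted (value, group): (5,X), (8,X), (12,X), (13,X), (14,Y), (15,X), (16,Y), (22,Y), (23,Y), (25,Y), (27,Y), (29,Y), (30,X), (34,Y)
ranks: 5->1, 8->2, 12->3, 13->4, 14->5, 15->6, 16->7, 22->8, 23->9, 25->10, 27->11, 29->12, 30->13, 34->14
Step 2: Rank sum for X: R1 = 1 + 2 + 3 + 4 + 6 + 13 = 29.
Step 3: U_X = R1 - n1(n1+1)/2 = 29 - 6*7/2 = 29 - 21 = 8.
       U_Y = n1*n2 - U_X = 48 - 8 = 40.
Step 4: No ties, so the exact null distribution of U (based on enumerating the C(14,6) = 3003 equally likely rank assignments) gives the two-sided p-value.
Step 5: p-value = 0.042624; compare to alpha = 0.05. reject H0.

U_X = 8, p = 0.042624, reject H0 at alpha = 0.05.


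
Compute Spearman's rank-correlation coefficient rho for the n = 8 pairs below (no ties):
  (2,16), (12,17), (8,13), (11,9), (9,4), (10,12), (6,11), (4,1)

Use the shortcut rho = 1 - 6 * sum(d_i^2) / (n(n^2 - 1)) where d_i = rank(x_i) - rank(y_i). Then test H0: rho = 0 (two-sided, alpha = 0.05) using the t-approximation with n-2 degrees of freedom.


Step 1: Rank x and y separately (midranks; no ties here).
rank(x): 2->1, 12->8, 8->4, 11->7, 9->5, 10->6, 6->3, 4->2
rank(y): 16->7, 17->8, 13->6, 9->3, 4->2, 12->5, 11->4, 1->1
Step 2: d_i = R_x(i) - R_y(i); compute d_i^2.
  (1-7)^2=36, (8-8)^2=0, (4-6)^2=4, (7-3)^2=16, (5-2)^2=9, (6-5)^2=1, (3-4)^2=1, (2-1)^2=1
sum(d^2) = 68.
Step 3: rho = 1 - 6*68 / (8*(8^2 - 1)) = 1 - 408/504 = 0.190476.
Step 4: Under H0, t = rho * sqrt((n-2)/(1-rho^2)) = 0.4753 ~ t(6).
Step 5: Two-sided p-value from the t-distribution with 6 df = 0.651401.
Step 6: alpha = 0.05. fail to reject H0.

rho = 0.1905, p = 0.651401, fail to reject H0 at alpha = 0.05.


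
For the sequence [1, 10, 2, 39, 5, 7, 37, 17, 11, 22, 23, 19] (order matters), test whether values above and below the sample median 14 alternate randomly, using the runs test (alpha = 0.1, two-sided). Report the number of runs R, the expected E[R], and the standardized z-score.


Step 1: Compute median = 14; label A = above, B = below.
Labels in order: BBBABBAABAAA  (n_A = 6, n_B = 6)
Step 2: Count runs R = 6.
Step 3: Under H0 (random ordering), E[R] = 2*n_A*n_B/(n_A+n_B) + 1 = 2*6*6/12 + 1 = 7.0000.
        Var[R] = 2*n_A*n_B*(2*n_A*n_B - n_A - n_B) / ((n_A+n_B)^2 * (n_A+n_B-1)) = 4320/1584 = 2.7273.
        SD[R] = 1.6514.
Step 4: Continuity-corrected z = (R + 0.5 - E[R]) / SD[R] = (6 + 0.5 - 7.0000) / 1.6514 = -0.3028.
Step 5: Two-sided p-value via normal approximation = 2*(1 - Phi(|z|)) = 0.762069.
Step 6: alpha = 0.1. fail to reject H0.

R = 6, z = -0.3028, p = 0.762069, fail to reject H0.


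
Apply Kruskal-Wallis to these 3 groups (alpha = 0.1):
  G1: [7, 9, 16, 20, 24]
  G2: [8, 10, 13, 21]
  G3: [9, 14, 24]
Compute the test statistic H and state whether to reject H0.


Step 1: Combine all N = 12 observations and assign midranks.
sorted (value, group, rank): (7,G1,1), (8,G2,2), (9,G1,3.5), (9,G3,3.5), (10,G2,5), (13,G2,6), (14,G3,7), (16,G1,8), (20,G1,9), (21,G2,10), (24,G1,11.5), (24,G3,11.5)
Step 2: Sum ranks within each group.
R_1 = 33 (n_1 = 5)
R_2 = 23 (n_2 = 4)
R_3 = 22 (n_3 = 3)
Step 3: H = 12/(N(N+1)) * sum(R_i^2/n_i) - 3(N+1)
     = 12/(12*13) * (33^2/5 + 23^2/4 + 22^2/3) - 3*13
     = 0.076923 * 511.383 - 39
     = 0.337179.
Step 4: Ties present; correction factor C = 1 - 12/(12^3 - 12) = 0.993007. Corrected H = 0.337179 / 0.993007 = 0.339554.
Step 5: Under H0, H ~ chi^2(2); p-value = 0.843853.
Step 6: alpha = 0.1. fail to reject H0.

H = 0.3396, df = 2, p = 0.843853, fail to reject H0.


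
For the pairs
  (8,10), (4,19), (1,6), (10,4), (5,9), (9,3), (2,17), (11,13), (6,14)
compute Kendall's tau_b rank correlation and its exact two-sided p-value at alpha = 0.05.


Step 1: Enumerate the 36 unordered pairs (i,j) with i<j and classify each by sign(x_j-x_i) * sign(y_j-y_i).
  (1,2):dx=-4,dy=+9->D; (1,3):dx=-7,dy=-4->C; (1,4):dx=+2,dy=-6->D; (1,5):dx=-3,dy=-1->C
  (1,6):dx=+1,dy=-7->D; (1,7):dx=-6,dy=+7->D; (1,8):dx=+3,dy=+3->C; (1,9):dx=-2,dy=+4->D
  (2,3):dx=-3,dy=-13->C; (2,4):dx=+6,dy=-15->D; (2,5):dx=+1,dy=-10->D; (2,6):dx=+5,dy=-16->D
  (2,7):dx=-2,dy=-2->C; (2,8):dx=+7,dy=-6->D; (2,9):dx=+2,dy=-5->D; (3,4):dx=+9,dy=-2->D
  (3,5):dx=+4,dy=+3->C; (3,6):dx=+8,dy=-3->D; (3,7):dx=+1,dy=+11->C; (3,8):dx=+10,dy=+7->C
  (3,9):dx=+5,dy=+8->C; (4,5):dx=-5,dy=+5->D; (4,6):dx=-1,dy=-1->C; (4,7):dx=-8,dy=+13->D
  (4,8):dx=+1,dy=+9->C; (4,9):dx=-4,dy=+10->D; (5,6):dx=+4,dy=-6->D; (5,7):dx=-3,dy=+8->D
  (5,8):dx=+6,dy=+4->C; (5,9):dx=+1,dy=+5->C; (6,7):dx=-7,dy=+14->D; (6,8):dx=+2,dy=+10->C
  (6,9):dx=-3,dy=+11->D; (7,8):dx=+9,dy=-4->D; (7,9):dx=+4,dy=-3->D; (8,9):dx=-5,dy=+1->D
Step 2: C = 14, D = 22, total pairs = 36.
Step 3: tau = (C - D)/(n(n-1)/2) = (14 - 22)/36 = -0.222222.
Step 4: Exact two-sided p-value (enumerate n! = 362880 permutations of y under H0): p = 0.476709.
Step 5: alpha = 0.05. fail to reject H0.

tau_b = -0.2222 (C=14, D=22), p = 0.476709, fail to reject H0.


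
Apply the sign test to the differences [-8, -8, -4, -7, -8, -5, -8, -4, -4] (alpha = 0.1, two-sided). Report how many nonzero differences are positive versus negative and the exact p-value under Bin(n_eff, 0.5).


Step 1: Discard zero differences. Original n = 9; n_eff = number of nonzero differences = 9.
Nonzero differences (with sign): -8, -8, -4, -7, -8, -5, -8, -4, -4
Step 2: Count signs: positive = 0, negative = 9.
Step 3: Under H0: P(positive) = 0.5, so the number of positives S ~ Bin(9, 0.5).
Step 4: Two-sided exact p-value = sum of Bin(9,0.5) probabilities at or below the observed probability = 0.003906.
Step 5: alpha = 0.1. reject H0.

n_eff = 9, pos = 0, neg = 9, p = 0.003906, reject H0.


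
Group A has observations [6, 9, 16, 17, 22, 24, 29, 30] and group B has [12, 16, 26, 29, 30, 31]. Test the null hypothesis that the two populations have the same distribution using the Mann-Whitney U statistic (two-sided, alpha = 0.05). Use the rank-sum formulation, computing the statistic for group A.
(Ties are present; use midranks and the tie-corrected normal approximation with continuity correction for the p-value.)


Step 1: Combine and sort all 14 observations; assign midranks.
sorted (value, group): (6,X), (9,X), (12,Y), (16,X), (16,Y), (17,X), (22,X), (24,X), (26,Y), (29,X), (29,Y), (30,X), (30,Y), (31,Y)
ranks: 6->1, 9->2, 12->3, 16->4.5, 16->4.5, 17->6, 22->7, 24->8, 26->9, 29->10.5, 29->10.5, 30->12.5, 30->12.5, 31->14
Step 2: Rank sum for X: R1 = 1 + 2 + 4.5 + 6 + 7 + 8 + 10.5 + 12.5 = 51.5.
Step 3: U_X = R1 - n1(n1+1)/2 = 51.5 - 8*9/2 = 51.5 - 36 = 15.5.
       U_Y = n1*n2 - U_X = 48 - 15.5 = 32.5.
Step 4: Ties are present, so use the tie-corrected normal approximation (with continuity correction) for the p-value.
Step 5: p-value = 0.300101; compare to alpha = 0.05. fail to reject H0.

U_X = 15.5, p = 0.300101, fail to reject H0 at alpha = 0.05.


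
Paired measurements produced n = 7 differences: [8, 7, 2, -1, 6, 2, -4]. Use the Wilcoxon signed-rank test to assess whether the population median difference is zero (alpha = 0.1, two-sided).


Step 1: Drop any zero differences (none here) and take |d_i|.
|d| = [8, 7, 2, 1, 6, 2, 4]
Step 2: Midrank |d_i| (ties get averaged ranks).
ranks: |8|->7, |7|->6, |2|->2.5, |1|->1, |6|->5, |2|->2.5, |4|->4
Step 3: Attach original signs; sum ranks with positive sign and with negative sign.
W+ = 7 + 6 + 2.5 + 5 + 2.5 = 23
W- = 1 + 4 = 5
(Check: W+ + W- = 28 should equal n(n+1)/2 = 28.)
Step 4: Test statistic W = min(W+, W-) = 5.
Step 5: Ties in |d|, so use the tie-corrected normal approximation.
        E[W] = n(n+1)/4 = 7*8/4 = 14.
        Tie groups: |d|=2 (t=2); sum(t^3 - t) = 6.
        Var[W] = n(n+1)(2n+1)/24 - sum(t^3-t)/48 = 840/24 - 6/48 = 34.875.
        z = (W - E[W]) / sqrt(Var[W]) = (5 - 14) / 5.9055 = -1.5240.
        Two-sided p = 2*Phi(z) = 0.127508.
Step 6: alpha = 0.1. fail to reject H0.

W+ = 23, W- = 5, W = min = 5, p = 0.127508, fail to reject H0.


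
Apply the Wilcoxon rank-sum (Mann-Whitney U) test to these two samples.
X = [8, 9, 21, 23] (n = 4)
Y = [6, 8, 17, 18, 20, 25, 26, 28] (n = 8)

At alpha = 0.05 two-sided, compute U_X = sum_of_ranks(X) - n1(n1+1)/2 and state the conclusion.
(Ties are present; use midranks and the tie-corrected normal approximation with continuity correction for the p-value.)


Step 1: Combine and sort all 12 observations; assign midranks.
sorted (value, group): (6,Y), (8,X), (8,Y), (9,X), (17,Y), (18,Y), (20,Y), (21,X), (23,X), (25,Y), (26,Y), (28,Y)
ranks: 6->1, 8->2.5, 8->2.5, 9->4, 17->5, 18->6, 20->7, 21->8, 23->9, 25->10, 26->11, 28->12
Step 2: Rank sum for X: R1 = 2.5 + 4 + 8 + 9 = 23.5.
Step 3: U_X = R1 - n1(n1+1)/2 = 23.5 - 4*5/2 = 23.5 - 10 = 13.5.
       U_Y = n1*n2 - U_X = 32 - 13.5 = 18.5.
Step 4: Ties are present, so use the tie-corrected normal approximation (with continuity correction) for the p-value.
Step 5: p-value = 0.733647; compare to alpha = 0.05. fail to reject H0.

U_X = 13.5, p = 0.733647, fail to reject H0 at alpha = 0.05.


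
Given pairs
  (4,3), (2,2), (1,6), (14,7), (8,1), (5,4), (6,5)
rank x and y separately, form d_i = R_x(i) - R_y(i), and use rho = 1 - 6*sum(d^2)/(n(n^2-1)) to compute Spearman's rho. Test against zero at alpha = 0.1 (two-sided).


Step 1: Rank x and y separately (midranks; no ties here).
rank(x): 4->3, 2->2, 1->1, 14->7, 8->6, 5->4, 6->5
rank(y): 3->3, 2->2, 6->6, 7->7, 1->1, 4->4, 5->5
Step 2: d_i = R_x(i) - R_y(i); compute d_i^2.
  (3-3)^2=0, (2-2)^2=0, (1-6)^2=25, (7-7)^2=0, (6-1)^2=25, (4-4)^2=0, (5-5)^2=0
sum(d^2) = 50.
Step 3: rho = 1 - 6*50 / (7*(7^2 - 1)) = 1 - 300/336 = 0.107143.
Step 4: Under H0, t = rho * sqrt((n-2)/(1-rho^2)) = 0.2410 ~ t(5).
Step 5: Two-sided p-value from the t-distribution with 5 df = 0.819151.
Step 6: alpha = 0.1. fail to reject H0.

rho = 0.1071, p = 0.819151, fail to reject H0 at alpha = 0.1.


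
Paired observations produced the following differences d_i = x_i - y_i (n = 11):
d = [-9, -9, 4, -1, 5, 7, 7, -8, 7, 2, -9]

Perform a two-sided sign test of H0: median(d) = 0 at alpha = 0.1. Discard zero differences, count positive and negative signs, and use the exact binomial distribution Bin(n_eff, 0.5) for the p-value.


Step 1: Discard zero differences. Original n = 11; n_eff = number of nonzero differences = 11.
Nonzero differences (with sign): -9, -9, +4, -1, +5, +7, +7, -8, +7, +2, -9
Step 2: Count signs: positive = 6, negative = 5.
Step 3: Under H0: P(positive) = 0.5, so the number of positives S ~ Bin(11, 0.5).
Step 4: Two-sided exact p-value = sum of Bin(11,0.5) probabilities at or below the observed probability = 1.000000.
Step 5: alpha = 0.1. fail to reject H0.

n_eff = 11, pos = 6, neg = 5, p = 1.000000, fail to reject H0.


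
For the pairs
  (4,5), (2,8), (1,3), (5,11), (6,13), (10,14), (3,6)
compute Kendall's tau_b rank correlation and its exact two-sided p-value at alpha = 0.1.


Step 1: Enumerate the 21 unordered pairs (i,j) with i<j and classify each by sign(x_j-x_i) * sign(y_j-y_i).
  (1,2):dx=-2,dy=+3->D; (1,3):dx=-3,dy=-2->C; (1,4):dx=+1,dy=+6->C; (1,5):dx=+2,dy=+8->C
  (1,6):dx=+6,dy=+9->C; (1,7):dx=-1,dy=+1->D; (2,3):dx=-1,dy=-5->C; (2,4):dx=+3,dy=+3->C
  (2,5):dx=+4,dy=+5->C; (2,6):dx=+8,dy=+6->C; (2,7):dx=+1,dy=-2->D; (3,4):dx=+4,dy=+8->C
  (3,5):dx=+5,dy=+10->C; (3,6):dx=+9,dy=+11->C; (3,7):dx=+2,dy=+3->C; (4,5):dx=+1,dy=+2->C
  (4,6):dx=+5,dy=+3->C; (4,7):dx=-2,dy=-5->C; (5,6):dx=+4,dy=+1->C; (5,7):dx=-3,dy=-7->C
  (6,7):dx=-7,dy=-8->C
Step 2: C = 18, D = 3, total pairs = 21.
Step 3: tau = (C - D)/(n(n-1)/2) = (18 - 3)/21 = 0.714286.
Step 4: Exact two-sided p-value (enumerate n! = 5040 permutations of y under H0): p = 0.030159.
Step 5: alpha = 0.1. reject H0.

tau_b = 0.7143 (C=18, D=3), p = 0.030159, reject H0.


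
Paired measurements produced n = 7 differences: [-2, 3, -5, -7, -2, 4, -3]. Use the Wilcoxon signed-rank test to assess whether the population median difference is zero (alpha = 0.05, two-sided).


Step 1: Drop any zero differences (none here) and take |d_i|.
|d| = [2, 3, 5, 7, 2, 4, 3]
Step 2: Midrank |d_i| (ties get averaged ranks).
ranks: |2|->1.5, |3|->3.5, |5|->6, |7|->7, |2|->1.5, |4|->5, |3|->3.5
Step 3: Attach original signs; sum ranks with positive sign and with negative sign.
W+ = 3.5 + 5 = 8.5
W- = 1.5 + 6 + 7 + 1.5 + 3.5 = 19.5
(Check: W+ + W- = 28 should equal n(n+1)/2 = 28.)
Step 4: Test statistic W = min(W+, W-) = 8.5.
Step 5: Ties in |d|, so use the tie-corrected normal approximation.
        E[W] = n(n+1)/4 = 7*8/4 = 14.
        Tie groups: |d|=2 (t=2), |d|=3 (t=2); sum(t^3 - t) = 12.
        Var[W] = n(n+1)(2n+1)/24 - sum(t^3-t)/48 = 840/24 - 12/48 = 34.75.
        z = (W - E[W]) / sqrt(Var[W]) = (8.5 - 14) / 5.8949 = -0.9330.
        Two-sided p = 2*Phi(z) = 0.350816.
Step 6: alpha = 0.05. fail to reject H0.

W+ = 8.5, W- = 19.5, W = min = 8.5, p = 0.350816, fail to reject H0.
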